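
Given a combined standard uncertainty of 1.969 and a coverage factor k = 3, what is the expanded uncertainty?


U = k * uc
U = 3 * 1.969
U = 5.9070

5.9070


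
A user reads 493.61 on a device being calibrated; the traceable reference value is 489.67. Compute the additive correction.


Correction = standard - reading
= 489.67 - 493.61
= -3.9400

-3.9400


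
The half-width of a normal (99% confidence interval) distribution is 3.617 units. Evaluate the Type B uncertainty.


u_B = half_width / 2.576
u_B = 3.617 / 2.576
u_B = 1.4041

1.4041


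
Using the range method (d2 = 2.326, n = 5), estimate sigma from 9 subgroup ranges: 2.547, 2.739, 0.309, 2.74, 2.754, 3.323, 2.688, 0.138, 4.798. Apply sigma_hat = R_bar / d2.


R_bar = (2.547 + 2.739 + 0.309 + 2.74 + 2.754 + 3.323 + 2.688 + 0.138 + 4.798) / 9
R_bar = 22.036 / 9 = 2.4484444
sigma_hat = R_bar / d2 = 2.4484444 / 2.326 = 1.0526

1.0526


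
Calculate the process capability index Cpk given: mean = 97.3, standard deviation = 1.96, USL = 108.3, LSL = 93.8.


Cpu = (USL - mean) / (3*sigma) = (108.3 - 97.3) / (3*1.96) = 1.8707
Cpl = (mean - LSL) / (3*sigma) = (97.3 - 93.8) / (3*1.96) = 0.5952
Cpk = min(Cpu, Cpl) = 0.5952

0.5952


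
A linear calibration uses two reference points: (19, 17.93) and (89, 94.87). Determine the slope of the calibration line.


slope = (y2 - y1) / (x2 - x1)
= (94.87 - 17.93) / (89 - 19)
= 76.9400 / 70
= 1.0991

1.0991


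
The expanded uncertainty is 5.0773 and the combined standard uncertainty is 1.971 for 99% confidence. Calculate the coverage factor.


k = U / uc
k = 5.0773 / 1.971
k = 2.576

2.576


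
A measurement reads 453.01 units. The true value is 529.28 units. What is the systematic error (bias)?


Systematic error = measured - true
= 453.01 - 529.28
= -76.2700

-76.2700


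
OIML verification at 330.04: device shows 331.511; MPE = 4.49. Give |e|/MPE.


e = indication - reference = 331.511 - 330.04 = 1.4710
|e| = 1.4710
ratio = |e| / MPE = 1.4710 / 4.49
ratio = 0.3276

0.3276


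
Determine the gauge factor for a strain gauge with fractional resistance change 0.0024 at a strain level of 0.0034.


GF = (dR/R) / epsilon
= 0.0024 / 0.0034
= 0.7059

0.7059


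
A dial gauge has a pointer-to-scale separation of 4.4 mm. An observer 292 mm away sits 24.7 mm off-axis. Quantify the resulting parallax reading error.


error = h * offset / d
= 4.4 * 24.7 / 292
= 0.3722

0.3722


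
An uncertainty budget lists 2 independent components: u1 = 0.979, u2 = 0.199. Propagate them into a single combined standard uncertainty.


uc = sqrt(0.979^2 + 0.199^2)
uc = sqrt(0.998042)
uc = 0.9990

0.9990


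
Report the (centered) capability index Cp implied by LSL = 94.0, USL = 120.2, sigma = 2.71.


Cp = (USL - LSL) / (6 * sigma)
= (120.2 - 94.0) / (6 * 2.71)
= 26.2000 / 16.2600
= 1.6113

1.6113


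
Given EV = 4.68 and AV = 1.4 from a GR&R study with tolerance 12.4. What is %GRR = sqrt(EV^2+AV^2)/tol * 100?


GRR = sqrt(EV^2 + AV^2) = sqrt(4.68^2 + 1.4^2) = 4.8849156
%GRR = GRR / tol * 100 = 4.8849156 / 12.4 * 100
%GRR = 39.3945

39.3945


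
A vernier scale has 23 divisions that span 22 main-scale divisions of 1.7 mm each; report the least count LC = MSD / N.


LC = MSD / n_div
= 1.7 / 23
= 0.0739

0.0739


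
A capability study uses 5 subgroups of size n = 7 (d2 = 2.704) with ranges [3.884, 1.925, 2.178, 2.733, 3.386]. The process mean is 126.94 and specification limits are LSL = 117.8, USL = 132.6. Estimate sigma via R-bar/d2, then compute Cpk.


R_bar = (3.884 + 1.925 + 2.178 + 2.733 + 3.386) / 5 = 2.8212
sigma = R_bar / d2 = 2.8212 / 2.704 = 1.0433432
Cp = (USL - LSL)/(6*sigma) = (132.6 - 117.8)/(6*1.0433432) = 2.3642
Cpu = (132.6 - 126.94)/(3*1.0433432) = 1.8083
Cpl = (126.94 - 117.8)/(3*1.0433432) = 2.9201
Cpk = min(Cpu, Cpl) = 1.8083

1.8083


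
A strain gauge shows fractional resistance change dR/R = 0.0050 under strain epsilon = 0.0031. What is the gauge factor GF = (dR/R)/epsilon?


GF = (dR/R) / epsilon
= 0.0050 / 0.0031
= 1.6129

1.6129


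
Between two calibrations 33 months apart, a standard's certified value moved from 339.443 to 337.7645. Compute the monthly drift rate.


rate = (v2 - v1) / months
= (337.7645 - 339.443) / 33
= -1.6785 / 33
= -0.0509

-0.0509


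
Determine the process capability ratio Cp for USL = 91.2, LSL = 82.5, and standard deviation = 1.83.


Cp = (USL - LSL) / (6 * sigma)
= (91.2 - 82.5) / (6 * 1.83)
= 8.7000 / 10.9800
= 0.7923

0.7923


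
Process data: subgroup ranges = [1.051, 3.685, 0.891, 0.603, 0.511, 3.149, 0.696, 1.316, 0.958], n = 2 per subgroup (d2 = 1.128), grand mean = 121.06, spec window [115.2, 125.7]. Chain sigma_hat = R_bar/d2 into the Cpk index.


R_bar = (1.051 + 3.685 + 0.891 + 0.603 + 0.511 + 3.149 + 0.696 + 1.316 + 0.958) / 9 = 1.4288889
sigma = R_bar / d2 = 1.4288889 / 1.128 = 1.2667455
Cp = (USL - LSL)/(6*sigma) = (125.7 - 115.2)/(6*1.2667455) = 1.3815
Cpu = (125.7 - 121.06)/(3*1.2667455) = 1.2210
Cpl = (121.06 - 115.2)/(3*1.2667455) = 1.5420
Cpk = min(Cpu, Cpl) = 1.2210

1.2210


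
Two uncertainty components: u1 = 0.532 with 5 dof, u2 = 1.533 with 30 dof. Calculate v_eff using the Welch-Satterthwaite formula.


uc = sqrt(u1^2 + u2^2) = sqrt(0.532^2 + 1.533^2) = 1.622687
v_eff = uc^4 / (u1^4/v1 + u2^4/v2)
= 1.622687^4 / (0.532^4/5 + 1.533^4/30)
= 6.9332846 / 0.20011779
v_eff = 34.6460

34.6460


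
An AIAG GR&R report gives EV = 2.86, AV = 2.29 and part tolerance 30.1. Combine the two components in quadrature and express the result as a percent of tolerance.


GRR = sqrt(EV^2 + AV^2) = sqrt(2.86^2 + 2.29^2) = 3.6638368
%GRR = GRR / tol * 100 = 3.6638368 / 30.1 * 100
%GRR = 12.1722

12.1722


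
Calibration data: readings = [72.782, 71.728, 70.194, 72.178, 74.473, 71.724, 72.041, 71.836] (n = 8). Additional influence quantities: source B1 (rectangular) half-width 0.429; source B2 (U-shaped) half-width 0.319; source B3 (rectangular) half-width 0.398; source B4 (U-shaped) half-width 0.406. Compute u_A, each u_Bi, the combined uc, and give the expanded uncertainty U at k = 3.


mean = (72.782 + 71.728 + 70.194 + 72.178 + 74.473 + 71.724 + 72.041 + 71.836) / 8 = 72.1195
s = sqrt(sum((x - mean)^2)/(n-1)) = 1.2003016
u_A = s / sqrt(n) = 1.2003016 / sqrt(8) = 0.4243707
u_B1 = 0.429 / sqrt(3) = 0.24768327
u_B2 = 0.319 / sqrt(2) = 0.22556706
u_B3 = 0.398 / sqrt(3) = 0.22978541
u_B4 = 0.406 / sqrt(2) = 0.28708535
uc = sqrt(0.4243707^2 + 0.24768327^2 + 0.22556706^2 + 0.22978541^2 + 0.28708535^2) = 0.65386338
U = k * uc = 3 * 0.65386338
U = 1.9616

1.9616


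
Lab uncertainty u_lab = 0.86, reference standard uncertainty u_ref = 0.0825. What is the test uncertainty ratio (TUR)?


TUR = u_lab / u_ref
= 0.86 / 0.0825
= 10.4242

10.4242


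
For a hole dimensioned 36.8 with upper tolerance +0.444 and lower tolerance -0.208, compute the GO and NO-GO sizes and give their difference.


GO = nominal - lower_tol (smallest hole = maximum material condition)
GO = 36.8 - 0.208 = 36.592
NO-GO = nominal + upper_tol (largest hole = least material condition)
NO-GO = 36.8 + 0.444 = 37.244
spread = NO-GO - GO = 37.244 - 36.592 = 0.6520

0.6520


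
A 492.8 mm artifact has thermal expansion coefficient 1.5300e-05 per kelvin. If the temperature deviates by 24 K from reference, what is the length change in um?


dL = L * alpha * dT
= 492.8 * 1.5300e-05 * 24
= 0.1809562 mm
dL_um = 0.1809562 * 1000 = 180.9562 um

180.9562


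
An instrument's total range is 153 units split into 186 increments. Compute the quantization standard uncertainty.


resolution = range / divisions
resolution = 153 / 186 = 0.82258065
u_res = resolution / (2*sqrt(3))
u_res = 0.82258065 / 3.4641016
u_res = 0.2375

0.2375


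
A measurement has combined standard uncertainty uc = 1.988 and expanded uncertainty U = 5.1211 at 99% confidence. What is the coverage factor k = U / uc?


k = U / uc
k = 5.1211 / 1.988
k = 2.576

2.576


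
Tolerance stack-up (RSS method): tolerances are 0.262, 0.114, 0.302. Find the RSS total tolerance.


RSS = sqrt(0.262^2 + 0.114^2 + 0.302^2)
= sqrt(0.172844)
= 0.4157

0.4157


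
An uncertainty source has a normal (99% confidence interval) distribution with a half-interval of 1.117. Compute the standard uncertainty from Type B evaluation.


u_B = half_width / 2.576
u_B = 1.117 / 2.576
u_B = 0.4336

0.4336


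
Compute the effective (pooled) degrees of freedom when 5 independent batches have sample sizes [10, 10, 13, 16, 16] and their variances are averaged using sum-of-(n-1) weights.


nu = sum_i (n_i - 1)
nu = ((10 - 1) + (10 - 1) + (13 - 1) + (16 - 1) + (16 - 1))
nu = 9 + 9 + 12 + 15 + 15
nu = 60

60


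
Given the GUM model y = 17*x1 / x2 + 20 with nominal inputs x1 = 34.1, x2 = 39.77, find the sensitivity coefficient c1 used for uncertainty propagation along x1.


y = 17*x1 / x2 + 20
dy/dx1 = 17/x2
Evaluate at x2 = 39.77: c1 = 17 / 39.77
c1 = 0.4275

0.4275


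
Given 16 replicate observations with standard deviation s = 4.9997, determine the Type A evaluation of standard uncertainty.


u_A = s / sqrt(n)
u_A = 4.9997 / sqrt(16)
u_A = 4.9997 / 4
u_A = 1.2499

1.2499


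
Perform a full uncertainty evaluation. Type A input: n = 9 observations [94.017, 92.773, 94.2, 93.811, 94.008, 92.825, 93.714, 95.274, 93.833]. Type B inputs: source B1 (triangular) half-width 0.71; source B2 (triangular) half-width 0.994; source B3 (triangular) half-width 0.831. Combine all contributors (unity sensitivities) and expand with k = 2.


mean = (94.017 + 92.773 + 94.2 + 93.811 + 94.008 + 92.825 + 93.714 + 95.274 + 93.833) / 9 = 93.82833333
s = sqrt(sum((x - mean)^2)/(n-1)) = 0.74412398
u_A = s / sqrt(n) = 0.74412398 / sqrt(9) = 0.24804133
u_B1 = 0.71 / sqrt(6) = 0.28985629
u_B2 = 0.994 / sqrt(6) = 0.4057988
u_B3 = 0.831 / sqrt(6) = 0.33925433
uc = sqrt(0.24804133^2 + 0.28985629^2 + 0.4057988^2 + 0.33925433^2) = 0.65215591
U = k * uc = 2 * 0.65215591
U = 1.3043

1.3043


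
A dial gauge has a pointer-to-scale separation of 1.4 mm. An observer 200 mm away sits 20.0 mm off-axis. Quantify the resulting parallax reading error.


error = h * offset / d
= 1.4 * 20.0 / 200
= 0.1400

0.1400


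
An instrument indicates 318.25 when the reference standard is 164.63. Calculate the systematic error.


Systematic error = measured - true
= 318.25 - 164.63
= 153.6200

153.6200


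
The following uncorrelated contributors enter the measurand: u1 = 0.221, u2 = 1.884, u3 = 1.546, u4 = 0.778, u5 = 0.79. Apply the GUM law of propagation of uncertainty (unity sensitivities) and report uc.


uc = sqrt(0.221^2 + 1.884^2 + 1.546^2 + 0.778^2 + 0.79^2)
uc = sqrt(7.217797)
uc = 2.6866

2.6866


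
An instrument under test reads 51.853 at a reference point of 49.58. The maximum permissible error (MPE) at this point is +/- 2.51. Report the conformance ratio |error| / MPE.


e = indication - reference = 51.853 - 49.58 = 2.2730
|e| = 2.2730
ratio = |e| / MPE = 2.2730 / 2.51
ratio = 0.9056

0.9056


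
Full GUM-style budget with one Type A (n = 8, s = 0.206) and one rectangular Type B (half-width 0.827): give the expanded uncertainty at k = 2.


u_A = s / sqrt(n) = 0.206 / sqrt(8) = 0.072831998
u_B = half_width / sqrt(3) = 0.827 / sqrt(3) = 0.47746867
uc = sqrt(u_A^2 + u_B^2) = sqrt(0.072831998^2 + 0.47746867^2) = 0.48299154
U = k * uc = 2 * 0.48299154
U = 0.9660

0.9660


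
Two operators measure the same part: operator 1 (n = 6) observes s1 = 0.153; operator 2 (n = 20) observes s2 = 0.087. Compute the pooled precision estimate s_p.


s_p = sqrt(((n1-1)*s1^2 + (n2-1)*s2^2) / (n1+n2-2))
numerator = (6-1)*0.153^2 + (20-1)*0.087^2 = 0.117045 + 0.143811 = 0.260856
denominator = 6 + 20 - 2 = 24
s_p^2 = 0.260856 / 24 = 0.010869
s_p = sqrt(0.010869) = 0.1043

0.1043


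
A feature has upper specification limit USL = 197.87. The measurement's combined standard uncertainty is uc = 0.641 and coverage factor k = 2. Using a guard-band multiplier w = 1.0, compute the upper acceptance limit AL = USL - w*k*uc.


U = k * uc = 2 * 0.641 = 1.282
guard band g = w * U = 1.0 * 1.282 = 1.282
AL = USL - g = 197.87 - 1.282
AL = 196.5880

196.5880


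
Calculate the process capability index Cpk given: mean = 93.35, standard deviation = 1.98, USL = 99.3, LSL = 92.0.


Cpu = (USL - mean) / (3*sigma) = (99.3 - 93.35) / (3*1.98) = 1.0017
Cpl = (mean - LSL) / (3*sigma) = (93.35 - 92.0) / (3*1.98) = 0.2273
Cpk = min(Cpu, Cpl) = 0.2273

0.2273


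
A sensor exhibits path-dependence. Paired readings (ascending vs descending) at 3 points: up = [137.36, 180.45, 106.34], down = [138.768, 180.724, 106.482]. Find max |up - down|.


|137.36 - 138.768| = 1.4080
|180.45 - 180.724| = 0.2740
|106.34 - 106.482| = 0.1420
hysteresis = max(diffs) = 1.4080

1.4080


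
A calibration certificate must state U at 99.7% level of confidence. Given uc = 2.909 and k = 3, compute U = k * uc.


U = k * uc
U = 3 * 2.909
U = 8.7270

8.7270


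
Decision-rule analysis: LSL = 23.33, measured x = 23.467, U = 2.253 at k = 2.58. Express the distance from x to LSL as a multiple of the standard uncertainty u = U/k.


u = U / k = 2.253 / 2.58 = 0.87325581
margin = |LSL - x| = |23.33 - 23.467| = 0.137
z = margin / u = 0.137 / 0.87325581
z = 0.1569

0.1569


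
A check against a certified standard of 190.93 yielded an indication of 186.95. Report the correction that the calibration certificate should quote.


Correction = standard - reading
= 190.93 - 186.95
= 3.9800

3.9800


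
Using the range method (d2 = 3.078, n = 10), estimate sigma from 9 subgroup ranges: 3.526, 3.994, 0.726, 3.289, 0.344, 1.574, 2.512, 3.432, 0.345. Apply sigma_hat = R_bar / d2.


R_bar = (3.526 + 3.994 + 0.726 + 3.289 + 0.344 + 1.574 + 2.512 + 3.432 + 0.345) / 9
R_bar = 19.742 / 9 = 2.1935556
sigma_hat = R_bar / d2 = 2.1935556 / 3.078 = 0.7127

0.7127


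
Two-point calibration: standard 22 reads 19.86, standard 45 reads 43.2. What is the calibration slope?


slope = (y2 - y1) / (x2 - x1)
= (43.2 - 19.86) / (45 - 22)
= 23.3400 / 23
= 1.0148

1.0148


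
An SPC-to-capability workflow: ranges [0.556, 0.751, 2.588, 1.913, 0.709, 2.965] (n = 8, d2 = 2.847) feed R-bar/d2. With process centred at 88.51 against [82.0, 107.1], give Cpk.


R_bar = (0.556 + 0.751 + 2.588 + 1.913 + 0.709 + 2.965) / 6 = 1.5803333
sigma = R_bar / d2 = 1.5803333 / 2.847 = 0.55508721
Cp = (USL - LSL)/(6*sigma) = (107.1 - 82.0)/(6*0.55508721) = 7.5364
Cpu = (107.1 - 88.51)/(3*0.55508721) = 11.1634
Cpl = (88.51 - 82.0)/(3*0.55508721) = 3.9093
Cpk = min(Cpu, Cpl) = 3.9093

3.9093


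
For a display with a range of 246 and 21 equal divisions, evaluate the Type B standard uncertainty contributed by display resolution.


resolution = range / divisions
resolution = 246 / 21 = 11.714286
u_res = resolution / (2*sqrt(3))
u_res = 11.714286 / 3.4641016
u_res = 3.3816

3.3816


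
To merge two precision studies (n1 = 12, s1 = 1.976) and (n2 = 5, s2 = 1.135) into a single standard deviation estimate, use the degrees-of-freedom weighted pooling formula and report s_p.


s_p = sqrt(((n1-1)*s1^2 + (n2-1)*s2^2) / (n1+n2-2))
numerator = (12-1)*1.976^2 + (5-1)*1.135^2 = 42.950336 + 5.1529 = 48.103236
denominator = 12 + 5 - 2 = 15
s_p^2 = 48.103236 / 15 = 3.2068824
s_p = sqrt(3.2068824) = 1.7908

1.7908


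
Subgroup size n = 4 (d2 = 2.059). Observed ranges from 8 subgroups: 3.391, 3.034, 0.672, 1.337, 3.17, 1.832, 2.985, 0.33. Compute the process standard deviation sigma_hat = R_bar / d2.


R_bar = (3.391 + 3.034 + 0.672 + 1.337 + 3.17 + 1.832 + 2.985 + 0.33) / 8
R_bar = 16.751 / 8 = 2.093875
sigma_hat = R_bar / d2 = 2.093875 / 2.059 = 1.0169

1.0169


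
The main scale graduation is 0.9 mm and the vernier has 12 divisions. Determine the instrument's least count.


LC = MSD / n_div
= 0.9 / 12
= 0.0750

0.0750


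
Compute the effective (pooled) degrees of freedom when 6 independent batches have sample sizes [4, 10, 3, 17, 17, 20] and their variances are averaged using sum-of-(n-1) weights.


nu = sum_i (n_i - 1)
nu = ((4 - 1) + (10 - 1) + (3 - 1) + (17 - 1) + (17 - 1) + (20 - 1))
nu = 3 + 9 + 2 + 16 + 16 + 19
nu = 65

65


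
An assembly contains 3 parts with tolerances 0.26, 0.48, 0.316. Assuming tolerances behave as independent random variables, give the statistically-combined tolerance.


RSS = sqrt(0.26^2 + 0.48^2 + 0.316^2)
= sqrt(0.397856)
= 0.6308

0.6308


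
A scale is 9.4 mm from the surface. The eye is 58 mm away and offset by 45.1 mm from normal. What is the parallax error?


error = h * offset / d
= 9.4 * 45.1 / 58
= 7.3093

7.3093


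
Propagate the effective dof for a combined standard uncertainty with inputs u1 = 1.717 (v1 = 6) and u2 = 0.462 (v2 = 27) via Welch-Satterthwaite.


uc = sqrt(u1^2 + u2^2) = sqrt(1.717^2 + 0.462^2) = 1.77807
v_eff = uc^4 / (u1^4/v1 + u2^4/v2)
= 1.77807^4 / (1.717^4/6 + 0.462^4/27)
= 9.9952904 / 1.4502255
v_eff = 6.8922

6.8922


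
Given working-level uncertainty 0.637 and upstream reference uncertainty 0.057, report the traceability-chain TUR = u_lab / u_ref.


TUR = u_lab / u_ref
= 0.637 / 0.057
= 11.1754

11.1754


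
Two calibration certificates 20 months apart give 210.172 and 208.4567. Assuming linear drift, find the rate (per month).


rate = (v2 - v1) / months
= (208.4567 - 210.172) / 20
= -1.7153 / 20
= -0.0858

-0.0858


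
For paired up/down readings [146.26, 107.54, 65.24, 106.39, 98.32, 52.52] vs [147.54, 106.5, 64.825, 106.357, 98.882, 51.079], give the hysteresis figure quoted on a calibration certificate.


|146.26 - 147.54| = 1.2800
|107.54 - 106.5| = 1.0400
|65.24 - 64.825| = 0.4150
|106.39 - 106.357| = 0.0330
|98.32 - 98.882| = 0.5620
|52.52 - 51.079| = 1.4410
hysteresis = max(diffs) = 1.4410

1.4410


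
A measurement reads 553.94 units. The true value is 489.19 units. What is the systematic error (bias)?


Systematic error = measured - true
= 553.94 - 489.19
= 64.7500

64.7500


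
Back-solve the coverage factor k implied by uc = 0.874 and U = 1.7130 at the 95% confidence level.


k = U / uc
k = 1.7130 / 0.874
k = 1.96

1.96


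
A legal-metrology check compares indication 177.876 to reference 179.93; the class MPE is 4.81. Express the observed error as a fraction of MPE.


e = indication - reference = 177.876 - 179.93 = -2.0540
|e| = 2.0540
ratio = |e| / MPE = 2.0540 / 4.81
ratio = 0.4270

0.4270


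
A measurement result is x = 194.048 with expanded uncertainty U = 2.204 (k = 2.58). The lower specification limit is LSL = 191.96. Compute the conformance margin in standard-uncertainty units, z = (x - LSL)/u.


u = U / k = 2.204 / 2.58 = 0.85426357
margin = |LSL - x| = |191.96 - 194.048| = 2.088
z = margin / u = 2.088 / 0.85426357
z = 2.4442

2.4442


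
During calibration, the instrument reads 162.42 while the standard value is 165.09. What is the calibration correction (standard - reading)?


Correction = standard - reading
= 165.09 - 162.42
= 2.6700

2.6700


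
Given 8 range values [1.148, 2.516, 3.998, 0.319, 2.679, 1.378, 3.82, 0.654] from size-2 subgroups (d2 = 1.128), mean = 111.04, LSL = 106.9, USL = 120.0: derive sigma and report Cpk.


R_bar = (1.148 + 2.516 + 3.998 + 0.319 + 2.679 + 1.378 + 3.82 + 0.654) / 8 = 2.064
sigma = R_bar / d2 = 2.064 / 1.128 = 1.8297872
Cp = (USL - LSL)/(6*sigma) = (120.0 - 106.9)/(6*1.8297872) = 1.1932
Cpu = (120.0 - 111.04)/(3*1.8297872) = 1.6322
Cpl = (111.04 - 106.9)/(3*1.8297872) = 0.7542
Cpk = min(Cpu, Cpl) = 0.7542

0.7542


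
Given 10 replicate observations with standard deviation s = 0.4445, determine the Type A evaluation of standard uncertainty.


u_A = s / sqrt(n)
u_A = 0.4445 / sqrt(10)
u_A = 0.4445 / 3.1622777
u_A = 0.1406

0.1406


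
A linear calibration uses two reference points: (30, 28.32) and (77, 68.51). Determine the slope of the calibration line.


slope = (y2 - y1) / (x2 - x1)
= (68.51 - 28.32) / (77 - 30)
= 40.1900 / 47
= 0.8551

0.8551


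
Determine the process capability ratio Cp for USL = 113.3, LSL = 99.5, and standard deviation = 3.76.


Cp = (USL - LSL) / (6 * sigma)
= (113.3 - 99.5) / (6 * 3.76)
= 13.8000 / 22.5600
= 0.6117

0.6117


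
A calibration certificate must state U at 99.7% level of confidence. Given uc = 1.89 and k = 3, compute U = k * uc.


U = k * uc
U = 3 * 1.89
U = 5.6700

5.6700


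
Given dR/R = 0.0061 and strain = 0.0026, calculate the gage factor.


GF = (dR/R) / epsilon
= 0.0061 / 0.0026
= 2.3462

2.3462


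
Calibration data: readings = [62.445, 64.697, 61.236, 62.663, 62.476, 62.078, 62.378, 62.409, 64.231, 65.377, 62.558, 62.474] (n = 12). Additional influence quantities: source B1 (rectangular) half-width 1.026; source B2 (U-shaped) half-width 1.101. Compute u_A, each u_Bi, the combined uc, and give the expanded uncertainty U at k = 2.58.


mean = (62.445 + 64.697 + 61.236 + 62.663 + 62.476 + 62.078 + 62.378 + 62.409 + 64.231 + 65.377 + 62.558 + 62.474) / 12 = 62.9185
s = sqrt(sum((x - mean)^2)/(n-1)) = 1.1996873
u_A = s / sqrt(n) = 1.1996873 / sqrt(12) = 0.34631989
u_B1 = 1.026 / sqrt(3) = 0.59236138
u_B2 = 1.101 / sqrt(2) = 0.77852457
uc = sqrt(0.34631989^2 + 0.59236138^2 + 0.77852457^2) = 1.0377524
U = k * uc = 2.58 * 1.0377524
U = 2.6774

2.6774


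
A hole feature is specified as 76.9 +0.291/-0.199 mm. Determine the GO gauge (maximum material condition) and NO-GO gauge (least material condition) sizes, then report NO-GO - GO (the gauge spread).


GO = nominal - lower_tol (smallest hole = maximum material condition)
GO = 76.9 - 0.199 = 76.701
NO-GO = nominal + upper_tol (largest hole = least material condition)
NO-GO = 76.9 + 0.291 = 77.191
spread = NO-GO - GO = 77.191 - 76.701 = 0.4900

0.4900


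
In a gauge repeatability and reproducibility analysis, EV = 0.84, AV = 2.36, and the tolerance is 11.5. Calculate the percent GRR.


GRR = sqrt(EV^2 + AV^2) = sqrt(0.84^2 + 2.36^2) = 2.5050349
%GRR = GRR / tol * 100 = 2.5050349 / 11.5 * 100
%GRR = 21.7829

21.7829


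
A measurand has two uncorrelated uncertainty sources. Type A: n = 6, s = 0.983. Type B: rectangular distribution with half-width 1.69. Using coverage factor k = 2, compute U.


u_A = s / sqrt(n) = 0.983 / sqrt(6) = 0.40130807
u_B = half_width / sqrt(3) = 1.69 / sqrt(3) = 0.97572195
uc = sqrt(u_A^2 + u_B^2) = sqrt(0.40130807^2 + 0.97572195^2) = 1.0550268
U = k * uc = 2 * 1.0550268
U = 2.1101

2.1101


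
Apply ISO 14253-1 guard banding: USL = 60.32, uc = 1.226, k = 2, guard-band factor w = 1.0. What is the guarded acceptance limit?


U = k * uc = 2 * 1.226 = 2.452
guard band g = w * U = 1.0 * 2.452 = 2.452
AL = USL - g = 60.32 - 2.452
AL = 57.8680

57.8680


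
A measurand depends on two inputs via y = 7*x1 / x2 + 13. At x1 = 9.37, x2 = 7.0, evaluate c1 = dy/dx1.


y = 7*x1 / x2 + 13
dy/dx1 = 7/x2
Evaluate at x2 = 7.0: c1 = 7 / 7.0
c1 = 1.0000

1.0000


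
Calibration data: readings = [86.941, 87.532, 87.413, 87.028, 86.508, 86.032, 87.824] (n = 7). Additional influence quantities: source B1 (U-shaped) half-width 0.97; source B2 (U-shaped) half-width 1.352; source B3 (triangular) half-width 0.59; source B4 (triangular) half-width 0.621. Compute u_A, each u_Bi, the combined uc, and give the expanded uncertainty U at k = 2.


mean = (86.941 + 87.532 + 87.413 + 87.028 + 86.508 + 86.032 + 87.824) / 7 = 87.03971429
s = sqrt(sum((x - mean)^2)/(n-1)) = 0.61979586
u_A = s / sqrt(n) = 0.61979586 / sqrt(7) = 0.23426082
u_B1 = 0.97 / sqrt(2) = 0.68589358
u_B2 = 1.352 / sqrt(2) = 0.95600837
u_B3 = 0.59 / sqrt(6) = 0.24086649
u_B4 = 0.621 / sqrt(6) = 0.25352219
uc = sqrt(0.23426082^2 + 0.68589358^2 + 0.95600837^2 + 0.24086649^2 + 0.25352219^2) = 1.2496281
U = k * uc = 2 * 1.2496281
U = 2.4993

2.4993


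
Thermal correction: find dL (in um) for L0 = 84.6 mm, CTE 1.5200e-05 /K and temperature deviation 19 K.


dL = L * alpha * dT
= 84.6 * 1.5200e-05 * 19
= 0.0244325 mm
dL_um = 0.0244325 * 1000 = 24.4325 um

24.4325


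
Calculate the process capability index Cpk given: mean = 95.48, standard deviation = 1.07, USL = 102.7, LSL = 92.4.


Cpu = (USL - mean) / (3*sigma) = (102.7 - 95.48) / (3*1.07) = 2.2492
Cpl = (mean - LSL) / (3*sigma) = (95.48 - 92.4) / (3*1.07) = 0.9595
Cpk = min(Cpu, Cpl) = 0.9595

0.9595


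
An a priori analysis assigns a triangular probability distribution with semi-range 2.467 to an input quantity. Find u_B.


u_B = half_width / sqrt(6)
u_B = 2.467 / 2.4494897
u_B = 1.0071

1.0071


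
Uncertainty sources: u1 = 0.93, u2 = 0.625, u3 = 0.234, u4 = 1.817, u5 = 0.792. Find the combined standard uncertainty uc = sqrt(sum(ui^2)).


uc = sqrt(0.93^2 + 0.625^2 + 0.234^2 + 1.817^2 + 0.792^2)
uc = sqrt(5.239034)
uc = 2.2889

2.2889


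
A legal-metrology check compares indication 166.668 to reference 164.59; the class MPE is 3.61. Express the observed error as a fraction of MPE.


e = indication - reference = 166.668 - 164.59 = 2.0780
|e| = 2.0780
ratio = |e| / MPE = 2.0780 / 3.61
ratio = 0.5756

0.5756


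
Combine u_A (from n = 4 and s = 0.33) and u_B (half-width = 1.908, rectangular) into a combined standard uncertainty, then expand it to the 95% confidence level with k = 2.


u_A = s / sqrt(n) = 0.33 / sqrt(4) = 0.165
u_B = half_width / sqrt(3) = 1.908 / sqrt(3) = 1.1015843
uc = sqrt(u_A^2 + u_B^2) = sqrt(0.165^2 + 1.1015843^2) = 1.113873
U = k * uc = 2 * 1.113873
U = 2.2277

2.2277


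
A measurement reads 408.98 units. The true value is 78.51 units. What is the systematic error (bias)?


Systematic error = measured - true
= 408.98 - 78.51
= 330.4700

330.4700


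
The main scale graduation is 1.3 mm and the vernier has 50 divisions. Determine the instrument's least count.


LC = MSD / n_div
= 1.3 / 50
= 0.0260

0.0260


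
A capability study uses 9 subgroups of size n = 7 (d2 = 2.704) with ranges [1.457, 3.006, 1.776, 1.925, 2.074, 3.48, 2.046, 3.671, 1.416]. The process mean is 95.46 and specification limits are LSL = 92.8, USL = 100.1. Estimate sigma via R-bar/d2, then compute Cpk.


R_bar = (1.457 + 3.006 + 1.776 + 1.925 + 2.074 + 3.48 + 2.046 + 3.671 + 1.416) / 9 = 2.3167778
sigma = R_bar / d2 = 2.3167778 / 2.704 = 0.85679652
Cp = (USL - LSL)/(6*sigma) = (100.1 - 92.8)/(6*0.85679652) = 1.4200
Cpu = (100.1 - 95.46)/(3*0.85679652) = 1.8052
Cpl = (95.46 - 92.8)/(3*0.85679652) = 1.0349
Cpk = min(Cpu, Cpl) = 1.0349

1.0349


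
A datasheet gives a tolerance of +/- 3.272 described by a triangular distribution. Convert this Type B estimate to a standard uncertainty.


u_B = half_width / sqrt(6)
u_B = 3.272 / 2.4494897
u_B = 1.3358

1.3358


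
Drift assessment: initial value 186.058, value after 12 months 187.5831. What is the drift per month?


rate = (v2 - v1) / months
= (187.5831 - 186.058) / 12
= 1.5251 / 12
= 0.1271

0.1271


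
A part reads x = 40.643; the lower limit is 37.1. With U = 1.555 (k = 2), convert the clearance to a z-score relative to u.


u = U / k = 1.555 / 2 = 0.7775
margin = |LSL - x| = |37.1 - 40.643| = 3.543
z = margin / u = 3.543 / 0.7775
z = 4.5569

4.5569


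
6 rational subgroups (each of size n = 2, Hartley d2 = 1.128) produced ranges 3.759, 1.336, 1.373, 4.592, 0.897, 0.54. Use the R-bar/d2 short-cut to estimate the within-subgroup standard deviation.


R_bar = (3.759 + 1.336 + 1.373 + 4.592 + 0.897 + 0.54) / 6
R_bar = 12.497 / 6 = 2.0828333
sigma_hat = R_bar / d2 = 2.0828333 / 1.128 = 1.8465

1.8465


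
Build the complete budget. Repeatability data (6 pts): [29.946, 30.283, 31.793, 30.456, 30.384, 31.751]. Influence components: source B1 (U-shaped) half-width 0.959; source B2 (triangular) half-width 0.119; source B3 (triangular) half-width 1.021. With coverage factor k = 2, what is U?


mean = (29.946 + 30.283 + 31.793 + 30.456 + 30.384 + 31.751) / 6 = 30.76883333
s = sqrt(sum((x - mean)^2)/(n-1)) = 0.79657
u_A = s / sqrt(n) = 0.79657 / sqrt(6) = 0.32519834
u_B1 = 0.959 / sqrt(2) = 0.6781154
u_B2 = 0.119 / sqrt(6) = 0.048581547
u_B3 = 1.021 / sqrt(6) = 0.4168215
uc = sqrt(0.32519834^2 + 0.6781154^2 + 0.048581547^2 + 0.4168215^2) = 0.86121704
U = k * uc = 2 * 0.86121704
U = 1.7224

1.7224


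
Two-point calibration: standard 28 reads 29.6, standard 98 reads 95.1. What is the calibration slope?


slope = (y2 - y1) / (x2 - x1)
= (95.1 - 29.6) / (98 - 28)
= 65.5000 / 70
= 0.9357

0.9357


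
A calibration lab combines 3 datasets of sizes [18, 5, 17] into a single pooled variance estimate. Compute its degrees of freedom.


nu = sum_i (n_i - 1)
nu = ((18 - 1) + (5 - 1) + (17 - 1))
nu = 17 + 4 + 16
nu = 37

37


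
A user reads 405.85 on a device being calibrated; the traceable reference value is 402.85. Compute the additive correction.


Correction = standard - reading
= 402.85 - 405.85
= -3.0000

-3.0000


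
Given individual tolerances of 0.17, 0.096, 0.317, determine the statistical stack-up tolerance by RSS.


RSS = sqrt(0.17^2 + 0.096^2 + 0.317^2)
= sqrt(0.138605)
= 0.3723

0.3723


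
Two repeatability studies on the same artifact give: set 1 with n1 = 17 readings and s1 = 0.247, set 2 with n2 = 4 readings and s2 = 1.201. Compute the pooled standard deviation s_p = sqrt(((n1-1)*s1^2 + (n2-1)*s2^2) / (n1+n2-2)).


s_p = sqrt(((n1-1)*s1^2 + (n2-1)*s2^2) / (n1+n2-2))
numerator = (17-1)*0.247^2 + (4-1)*1.201^2 = 0.976144 + 4.327203 = 5.303347
denominator = 17 + 4 - 2 = 19
s_p^2 = 5.303347 / 19 = 0.27912353
s_p = sqrt(0.27912353) = 0.5283

0.5283


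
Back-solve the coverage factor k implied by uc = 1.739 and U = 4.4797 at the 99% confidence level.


k = U / uc
k = 4.4797 / 1.739
k = 2.576

2.576


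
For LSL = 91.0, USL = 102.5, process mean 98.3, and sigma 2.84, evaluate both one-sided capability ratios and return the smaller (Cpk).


Cpu = (USL - mean) / (3*sigma) = (102.5 - 98.3) / (3*2.84) = 0.4930
Cpl = (mean - LSL) / (3*sigma) = (98.3 - 91.0) / (3*2.84) = 0.8568
Cpk = min(Cpu, Cpl) = 0.4930

0.4930


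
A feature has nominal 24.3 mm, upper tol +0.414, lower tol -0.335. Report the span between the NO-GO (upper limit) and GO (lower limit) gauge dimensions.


GO = nominal - lower_tol (smallest hole = maximum material condition)
GO = 24.3 - 0.335 = 23.965
NO-GO = nominal + upper_tol (largest hole = least material condition)
NO-GO = 24.3 + 0.414 = 24.714
spread = NO-GO - GO = 24.714 - 23.965 = 0.7490

0.7490


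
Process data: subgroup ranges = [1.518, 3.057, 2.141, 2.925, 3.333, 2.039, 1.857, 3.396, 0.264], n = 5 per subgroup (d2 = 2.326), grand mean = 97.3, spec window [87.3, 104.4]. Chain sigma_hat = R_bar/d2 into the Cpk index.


R_bar = (1.518 + 3.057 + 2.141 + 2.925 + 3.333 + 2.039 + 1.857 + 3.396 + 0.264) / 9 = 2.2811111
sigma = R_bar / d2 = 2.2811111 / 2.326 = 0.98070125
Cp = (USL - LSL)/(6*sigma) = (104.4 - 87.3)/(6*0.98070125) = 2.9061
Cpu = (104.4 - 97.3)/(3*0.98070125) = 2.4132
Cpl = (97.3 - 87.3)/(3*0.98070125) = 3.3989
Cpk = min(Cpu, Cpl) = 2.4132

2.4132


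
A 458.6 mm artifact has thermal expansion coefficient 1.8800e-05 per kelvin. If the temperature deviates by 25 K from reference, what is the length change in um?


dL = L * alpha * dT
= 458.6 * 1.8800e-05 * 25
= 0.2155420 mm
dL_um = 0.2155420 * 1000 = 215.5420 um

215.5420


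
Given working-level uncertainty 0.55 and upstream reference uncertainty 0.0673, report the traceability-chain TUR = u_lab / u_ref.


TUR = u_lab / u_ref
= 0.55 / 0.0673
= 8.1724

8.1724


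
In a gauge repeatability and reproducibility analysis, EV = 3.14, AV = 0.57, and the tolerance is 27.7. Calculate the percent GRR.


GRR = sqrt(EV^2 + AV^2) = sqrt(3.14^2 + 0.57^2) = 3.1913163
%GRR = GRR / tol * 100 = 3.1913163 / 27.7 * 100
%GRR = 11.5210

11.5210


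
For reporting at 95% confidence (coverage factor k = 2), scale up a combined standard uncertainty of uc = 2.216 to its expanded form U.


U = k * uc
U = 2 * 2.216
U = 4.4320

4.4320


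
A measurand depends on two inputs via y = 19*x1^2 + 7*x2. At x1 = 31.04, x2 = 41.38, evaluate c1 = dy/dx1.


y = 19*x1^2 + 7*x2
dy/dx1 = 2*19*x1
Evaluate at x1 = 31.04: c1 = 38 * 31.04
c1 = 1179.5200

1179.5200


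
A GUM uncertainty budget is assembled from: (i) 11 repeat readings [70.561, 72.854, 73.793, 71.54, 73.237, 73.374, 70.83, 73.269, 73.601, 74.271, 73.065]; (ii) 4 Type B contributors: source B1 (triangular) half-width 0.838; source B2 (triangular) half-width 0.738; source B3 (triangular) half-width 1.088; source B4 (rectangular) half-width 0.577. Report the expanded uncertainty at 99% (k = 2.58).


mean = (70.561 + 72.854 + 73.793 + 71.54 + 73.237 + 73.374 + 70.83 + 73.269 + 73.601 + 74.271 + 73.065) / 11 = 72.76318182
s = sqrt(sum((x - mean)^2)/(n-1)) = 1.2276705
u_A = s / sqrt(n) = 1.2276705 / sqrt(11) = 0.37015658
u_B1 = 0.838 / sqrt(6) = 0.34211207
u_B2 = 0.738 / sqrt(6) = 0.30128724
u_B3 = 1.088 / sqrt(6) = 0.44417414
u_B4 = 0.577 / sqrt(3) = 0.33313111
uc = sqrt(0.37015658^2 + 0.34211207^2 + 0.30128724^2 + 0.44417414^2 + 0.33313111^2) = 0.80814452
U = k * uc = 2.58 * 0.80814452
U = 2.0850

2.0850


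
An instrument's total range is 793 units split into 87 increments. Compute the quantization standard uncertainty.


resolution = range / divisions
resolution = 793 / 87 = 9.1149425
u_res = resolution / (2*sqrt(3))
u_res = 9.1149425 / 3.4641016
u_res = 2.6313

2.6313


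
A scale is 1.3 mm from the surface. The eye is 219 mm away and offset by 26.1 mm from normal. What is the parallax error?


error = h * offset / d
= 1.3 * 26.1 / 219
= 0.1549

0.1549


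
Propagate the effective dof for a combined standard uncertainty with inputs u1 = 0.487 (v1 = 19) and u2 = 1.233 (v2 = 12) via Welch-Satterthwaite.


uc = sqrt(u1^2 + u2^2) = sqrt(0.487^2 + 1.233^2) = 1.3256915
v_eff = uc^4 / (u1^4/v1 + u2^4/v2)
= 1.3256915^4 / (0.487^4/19 + 1.233^4/12)
= 3.0886585 / 0.19556703
v_eff = 15.7933

15.7933


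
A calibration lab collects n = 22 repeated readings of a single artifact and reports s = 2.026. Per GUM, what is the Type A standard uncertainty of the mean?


u_A = s / sqrt(n)
u_A = 2.026 / sqrt(22)
u_A = 2.026 / 4.6904158
u_A = 0.4319

0.4319


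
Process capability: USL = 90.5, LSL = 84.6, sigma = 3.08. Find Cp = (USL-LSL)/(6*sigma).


Cp = (USL - LSL) / (6 * sigma)
= (90.5 - 84.6) / (6 * 3.08)
= 5.9000 / 18.4800
= 0.3193

0.3193


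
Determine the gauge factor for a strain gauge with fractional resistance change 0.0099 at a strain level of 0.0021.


GF = (dR/R) / epsilon
= 0.0099 / 0.0021
= 4.7143

4.7143


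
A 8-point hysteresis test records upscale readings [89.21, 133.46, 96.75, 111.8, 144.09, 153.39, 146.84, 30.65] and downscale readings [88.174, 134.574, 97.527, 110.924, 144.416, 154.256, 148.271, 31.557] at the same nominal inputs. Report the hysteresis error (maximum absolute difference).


|89.21 - 88.174| = 1.0360
|133.46 - 134.574| = 1.1140
|96.75 - 97.527| = 0.7770
|111.8 - 110.924| = 0.8760
|144.09 - 144.416| = 0.3260
|153.39 - 154.256| = 0.8660
|146.84 - 148.271| = 1.4310
|30.65 - 31.557| = 0.9070
hysteresis = max(diffs) = 1.4310

1.4310


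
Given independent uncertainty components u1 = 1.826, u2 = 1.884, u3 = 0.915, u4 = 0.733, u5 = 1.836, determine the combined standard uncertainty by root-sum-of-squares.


uc = sqrt(1.826^2 + 1.884^2 + 0.915^2 + 0.733^2 + 1.836^2)
uc = sqrt(11.629142)
uc = 3.4102

3.4102


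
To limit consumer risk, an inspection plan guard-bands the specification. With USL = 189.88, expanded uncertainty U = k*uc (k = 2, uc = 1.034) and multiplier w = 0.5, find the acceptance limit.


U = k * uc = 2 * 1.034 = 2.068
guard band g = w * U = 0.5 * 2.068 = 1.034
AL = USL - g = 189.88 - 1.034
AL = 188.8460

188.8460


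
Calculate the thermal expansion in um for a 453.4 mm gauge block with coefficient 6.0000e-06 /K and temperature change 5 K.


dL = L * alpha * dT
= 453.4 * 6.0000e-06 * 5
= 0.0136020 mm
dL_um = 0.0136020 * 1000 = 13.6020 um

13.6020


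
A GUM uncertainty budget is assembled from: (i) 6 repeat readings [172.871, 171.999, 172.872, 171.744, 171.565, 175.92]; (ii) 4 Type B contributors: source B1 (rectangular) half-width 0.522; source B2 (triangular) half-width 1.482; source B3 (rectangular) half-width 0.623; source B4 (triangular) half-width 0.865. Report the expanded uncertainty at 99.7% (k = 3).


mean = (172.871 + 171.999 + 172.872 + 171.744 + 171.565 + 175.92) / 6 = 172.8285
s = sqrt(sum((x - mean)^2)/(n-1)) = 1.6137976
u_A = s / sqrt(n) = 1.6137976 / sqrt(6) = 0.65883011
u_B1 = 0.522 / sqrt(3) = 0.30137684
u_B2 = 1.482 / sqrt(6) = 0.60502397
u_B3 = 0.623 / sqrt(3) = 0.35968922
u_B4 = 0.865 / sqrt(6) = 0.35313477
uc = sqrt(0.65883011^2 + 0.30137684^2 + 0.60502397^2 + 0.35968922^2 + 0.35313477^2) = 1.0700559
U = k * uc = 3 * 1.0700559
U = 3.2102

3.2102


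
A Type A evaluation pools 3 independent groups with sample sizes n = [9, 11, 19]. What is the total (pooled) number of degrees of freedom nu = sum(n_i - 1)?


nu = sum_i (n_i - 1)
nu = ((9 - 1) + (11 - 1) + (19 - 1))
nu = 8 + 10 + 18
nu = 36

36


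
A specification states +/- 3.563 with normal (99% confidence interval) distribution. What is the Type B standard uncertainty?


u_B = half_width / 2.576
u_B = 3.563 / 2.576
u_B = 1.3832

1.3832


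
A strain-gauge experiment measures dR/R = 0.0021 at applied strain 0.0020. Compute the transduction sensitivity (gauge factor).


GF = (dR/R) / epsilon
= 0.0021 / 0.0020
= 1.0500

1.0500


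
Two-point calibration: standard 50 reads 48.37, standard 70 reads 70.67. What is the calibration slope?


slope = (y2 - y1) / (x2 - x1)
= (70.67 - 48.37) / (70 - 50)
= 22.3000 / 20
= 1.1150

1.1150


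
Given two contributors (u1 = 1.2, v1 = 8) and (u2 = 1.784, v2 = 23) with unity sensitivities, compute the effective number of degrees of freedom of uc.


uc = sqrt(u1^2 + u2^2) = sqrt(1.2^2 + 1.784^2) = 2.1500363
v_eff = uc^4 / (u1^4/v1 + u2^4/v2)
= 2.1500363^4 / (1.2^4/8 + 1.784^4/23)
= 21.368949 / 0.69960431
v_eff = 30.5443

30.5443


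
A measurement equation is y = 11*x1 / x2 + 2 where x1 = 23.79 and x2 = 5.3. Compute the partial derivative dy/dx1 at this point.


y = 11*x1 / x2 + 2
dy/dx1 = 11/x2
Evaluate at x2 = 5.3: c1 = 11 / 5.3
c1 = 2.0755

2.0755


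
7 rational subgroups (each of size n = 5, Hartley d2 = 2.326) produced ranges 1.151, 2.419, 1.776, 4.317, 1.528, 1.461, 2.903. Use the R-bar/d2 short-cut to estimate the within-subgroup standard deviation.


R_bar = (1.151 + 2.419 + 1.776 + 4.317 + 1.528 + 1.461 + 2.903) / 7
R_bar = 15.555 / 7 = 2.2221429
sigma_hat = R_bar / d2 = 2.2221429 / 2.326 = 0.9553

0.9553


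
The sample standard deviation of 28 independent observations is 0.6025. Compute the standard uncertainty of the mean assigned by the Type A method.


u_A = s / sqrt(n)
u_A = 0.6025 / sqrt(28)
u_A = 0.6025 / 5.2915026
u_A = 0.1139

0.1139


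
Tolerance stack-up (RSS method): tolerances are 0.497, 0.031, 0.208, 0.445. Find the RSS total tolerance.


RSS = sqrt(0.497^2 + 0.031^2 + 0.208^2 + 0.445^2)
= sqrt(0.489259)
= 0.6995

0.6995


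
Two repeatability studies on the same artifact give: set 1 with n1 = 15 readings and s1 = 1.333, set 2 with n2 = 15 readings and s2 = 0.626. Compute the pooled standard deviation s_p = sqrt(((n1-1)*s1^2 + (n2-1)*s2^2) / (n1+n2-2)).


s_p = sqrt(((n1-1)*s1^2 + (n2-1)*s2^2) / (n1+n2-2))
numerator = (15-1)*1.333^2 + (15-1)*0.626^2 = 24.876446 + 5.486264 = 30.36271
denominator = 15 + 15 - 2 = 28
s_p^2 = 30.36271 / 28 = 1.0843825
s_p = sqrt(1.0843825) = 1.0413

1.0413


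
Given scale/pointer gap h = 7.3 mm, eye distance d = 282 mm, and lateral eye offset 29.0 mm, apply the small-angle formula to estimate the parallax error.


error = h * offset / d
= 7.3 * 29.0 / 282
= 0.7507

0.7507


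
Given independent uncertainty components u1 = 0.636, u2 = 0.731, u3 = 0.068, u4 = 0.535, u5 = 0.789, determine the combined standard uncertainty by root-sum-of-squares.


uc = sqrt(0.636^2 + 0.731^2 + 0.068^2 + 0.535^2 + 0.789^2)
uc = sqrt(1.852227)
uc = 1.3610

1.3610
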